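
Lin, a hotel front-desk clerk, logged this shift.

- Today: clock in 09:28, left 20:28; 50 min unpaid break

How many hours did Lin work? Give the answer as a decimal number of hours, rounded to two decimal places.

10.17 hours

Today: 09:28–20:28 = 11 h 0 min; less 50 min break → 10 h 10 min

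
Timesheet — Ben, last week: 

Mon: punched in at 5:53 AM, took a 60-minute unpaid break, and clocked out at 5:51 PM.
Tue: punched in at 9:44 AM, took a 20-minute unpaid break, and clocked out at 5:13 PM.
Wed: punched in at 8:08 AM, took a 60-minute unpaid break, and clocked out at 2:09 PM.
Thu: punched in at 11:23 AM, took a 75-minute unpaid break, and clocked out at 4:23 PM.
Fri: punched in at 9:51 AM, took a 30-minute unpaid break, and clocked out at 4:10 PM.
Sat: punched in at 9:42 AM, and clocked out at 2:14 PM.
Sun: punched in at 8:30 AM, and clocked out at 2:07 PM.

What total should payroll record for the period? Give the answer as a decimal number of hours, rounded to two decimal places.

42.85 hours

Mon: 5:53 AM–5:51 PM = 11 h 58 min; less 60 min break → 10 h 58 min
Tue: 9:44 AM–5:13 PM = 7 h 29 min; less 20 min break → 7 h 9 min
Wed: 8:08 AM–2:09 PM = 6 h 1 min; less 60 min break → 5 h 1 min
Thu: 11:23 AM–4:23 PM = 5 h 0 min; less 75 min break → 3 h 45 min
Fri: 9:51 AM–4:10 PM = 6 h 19 min; less 30 min break → 5 h 49 min
Sat: 9:42 AM–2:14 PM = 4 h 32 min
Sun: 8:30 AM–2:07 PM = 5 h 37 min
Total: 10 h 58 min + 7 h 9 min + 5 h 1 min + 3 h 45 min + 5 h 49 min + 4 h 32 min + 5 h 37 min = 42 h 51 min.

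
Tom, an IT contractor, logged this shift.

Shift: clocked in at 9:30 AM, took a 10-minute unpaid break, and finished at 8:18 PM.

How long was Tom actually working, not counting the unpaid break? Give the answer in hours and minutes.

10 h 38 min

Shift: 9:30 AM–8:18 PM = 10 h 48 min; less 10 min break → 10 h 38 min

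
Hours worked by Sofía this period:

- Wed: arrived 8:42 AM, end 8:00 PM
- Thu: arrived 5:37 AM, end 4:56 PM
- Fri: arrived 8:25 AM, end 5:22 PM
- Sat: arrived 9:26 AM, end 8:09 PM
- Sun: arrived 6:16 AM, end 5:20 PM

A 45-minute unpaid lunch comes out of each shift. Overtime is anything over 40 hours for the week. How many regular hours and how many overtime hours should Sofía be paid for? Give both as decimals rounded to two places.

Wed: 8:42 AM–8:00 PM = 11 h 18 min; less 45 min break → 10 h 33 min
Thu: 5:37 AM–4:56 PM = 11 h 19 min; less 45 min break → 10 h 34 min
Fri: 8:25 AM–5:22 PM = 8 h 57 min; less 45 min break → 8 h 12 min
Sat: 9:26 AM–8:09 PM = 10 h 43 min; less 45 min break → 9 h 58 min
Sun: 6:16 AM–5:20 PM = 11 h 4 min; less 45 min break → 10 h 19 min
Total worked: 49 h 36 min = 49.60 h.
Threshold 40 h → overtime 9 h 36 min, regular 40 h 0 min.

Regular 40.00 hours, overtime 9.60 hours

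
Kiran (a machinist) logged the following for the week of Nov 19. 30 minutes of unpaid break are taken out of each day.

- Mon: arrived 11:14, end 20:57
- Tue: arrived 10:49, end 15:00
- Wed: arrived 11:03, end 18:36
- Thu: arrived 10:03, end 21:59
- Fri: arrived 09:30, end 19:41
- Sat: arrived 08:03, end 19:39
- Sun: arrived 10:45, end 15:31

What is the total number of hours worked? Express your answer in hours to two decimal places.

Mon: 11:14–20:57 = 9 h 43 min; less 30 min break → 9 h 13 min
Tue: 10:49–15:00 = 4 h 11 min; less 30 min break → 3 h 41 min
Wed: 11:03–18:36 = 7 h 33 min; less 30 min break → 7 h 3 min
Thu: 10:03–21:59 = 11 h 56 min; less 30 min break → 11 h 26 min
Fri: 09:30–19:41 = 10 h 11 min; less 30 min break → 9 h 41 min
Sat: 08:03–19:39 = 11 h 36 min; less 30 min break → 11 h 6 min
Sun: 10:45–15:31 = 4 h 46 min; less 30 min break → 4 h 16 min
Total: 9 h 13 min + 3 h 41 min + 7 h 3 min + 11 h 26 min + 9 h 41 min + 11 h 6 min + 4 h 16 min = 56 h 26 min.

56.43 hours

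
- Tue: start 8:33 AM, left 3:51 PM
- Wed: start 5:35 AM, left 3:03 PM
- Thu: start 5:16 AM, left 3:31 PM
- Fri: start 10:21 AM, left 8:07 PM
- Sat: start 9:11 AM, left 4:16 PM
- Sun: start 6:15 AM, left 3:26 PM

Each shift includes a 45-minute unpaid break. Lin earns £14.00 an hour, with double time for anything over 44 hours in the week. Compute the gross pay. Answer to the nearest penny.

Tue: 8:33 AM–3:51 PM = 7 h 18 min; less 45 min break → 6 h 33 min
Wed: 5:35 AM–3:03 PM = 9 h 28 min; less 45 min break → 8 h 43 min
Thu: 5:16 AM–3:31 PM = 10 h 15 min; less 45 min break → 9 h 30 min
Fri: 10:21 AM–8:07 PM = 9 h 46 min; less 45 min break → 9 h 1 min
Sat: 9:11 AM–4:16 PM = 7 h 5 min; less 45 min break → 6 h 20 min
Sun: 6:15 AM–3:26 PM = 9 h 11 min; less 45 min break → 8 h 26 min
Total worked: 48 h 33 min = 2913 min.
Regular 44 h 0 min = 2640 min at £14.00/h; overtime 4 h 33 min = 273 min at £28.00/h.
Pay = (2640 × £14.00 + 273 × £28.00) ÷ 60 = £743.40.

£743.40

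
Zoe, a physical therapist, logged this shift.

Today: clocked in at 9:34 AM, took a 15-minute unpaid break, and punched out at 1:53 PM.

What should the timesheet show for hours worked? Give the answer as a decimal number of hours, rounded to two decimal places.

4.07 hours

Today: 9:34 AM–1:53 PM = 4 h 19 min; less 15 min break → 4 h 4 min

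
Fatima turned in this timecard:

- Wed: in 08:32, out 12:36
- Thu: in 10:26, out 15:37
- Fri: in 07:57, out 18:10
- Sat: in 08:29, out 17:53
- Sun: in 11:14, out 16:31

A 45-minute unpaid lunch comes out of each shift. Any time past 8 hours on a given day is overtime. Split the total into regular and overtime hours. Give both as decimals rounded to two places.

Wed: 08:32–12:36 = 4 h 4 min; less 45 min break → 3 h 19 min
Thu: 10:26–15:37 = 5 h 11 min; less 45 min break → 4 h 26 min
Fri: 07:57–18:10 = 10 h 13 min; less 45 min break → 9 h 28 min
Sat: 08:29–17:53 = 9 h 24 min; less 45 min break → 8 h 39 min
Sun: 11:14–16:31 = 5 h 17 min; less 45 min break → 4 h 32 min
Wed reg 3 h 19 min / OT 0 h 0 min; Thu reg 4 h 26 min / OT 0 h 0 min; Fri reg 8 h 0 min / OT 1 h 28 min; Sat reg 8 h 0 min / OT 0 h 39 min; Sun reg 4 h 32 min / OT 0 h 0 min.
Totals: regular 28 h 17 min, overtime 2 h 7 min.

Regular 28.28 hours, overtime 2.12 hours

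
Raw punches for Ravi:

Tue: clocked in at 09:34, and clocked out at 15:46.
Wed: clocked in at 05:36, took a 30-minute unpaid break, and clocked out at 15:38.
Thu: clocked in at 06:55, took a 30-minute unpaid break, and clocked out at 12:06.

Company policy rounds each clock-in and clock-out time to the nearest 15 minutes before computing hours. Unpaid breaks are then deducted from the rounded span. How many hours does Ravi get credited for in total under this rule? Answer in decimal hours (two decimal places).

Tue: in 09:34→09:30, out 15:46→15:45; 6 h 15 min
Wed: in 05:36→05:30, out 15:38→15:45; 10 h 15 min − 30 min = 9 h 45 min
Thu: in 06:55→07:00, out 12:06→12:00; 5 h 0 min − 30 min = 4 h 30 min
Total credited: 20 h 30 min.

20.50 hours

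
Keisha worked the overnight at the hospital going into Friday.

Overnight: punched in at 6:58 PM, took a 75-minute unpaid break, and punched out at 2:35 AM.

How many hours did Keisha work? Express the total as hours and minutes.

6 h 22 min

Overnight: 6:58 PM → midnight = 5 h 2 min; midnight → 2:35 AM = 2 h 35 min; span 7 h 37 min; less 75 min break → 6 h 22 min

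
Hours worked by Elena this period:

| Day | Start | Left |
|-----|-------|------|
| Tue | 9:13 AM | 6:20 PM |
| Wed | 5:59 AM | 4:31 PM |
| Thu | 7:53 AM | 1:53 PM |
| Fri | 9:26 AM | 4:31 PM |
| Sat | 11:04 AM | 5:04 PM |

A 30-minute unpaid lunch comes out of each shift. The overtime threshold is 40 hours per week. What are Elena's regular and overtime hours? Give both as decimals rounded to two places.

Regular 36.23 hours, overtime 0.00 hours

Tue: 9:13 AM–6:20 PM = 9 h 7 min; less 30 min break → 8 h 37 min
Wed: 5:59 AM–4:31 PM = 10 h 32 min; less 30 min break → 10 h 2 min
Thu: 7:53 AM–1:53 PM = 6 h 0 min; less 30 min break → 5 h 30 min
Fri: 9:26 AM–4:31 PM = 7 h 5 min; less 30 min break → 6 h 35 min
Sat: 11:04 AM–5:04 PM = 6 h 0 min; less 30 min break → 5 h 30 min
Total worked: 36 h 14 min = 36.23 h.
Threshold 40 h → overtime 0 h 0 min, regular 36 h 14 min.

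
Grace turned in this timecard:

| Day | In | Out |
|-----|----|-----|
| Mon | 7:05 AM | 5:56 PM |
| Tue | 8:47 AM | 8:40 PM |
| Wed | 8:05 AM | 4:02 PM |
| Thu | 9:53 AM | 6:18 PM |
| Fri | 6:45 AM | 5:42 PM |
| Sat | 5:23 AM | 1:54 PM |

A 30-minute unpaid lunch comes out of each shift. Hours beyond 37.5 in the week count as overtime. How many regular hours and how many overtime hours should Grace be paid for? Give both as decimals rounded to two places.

Regular 37.50 hours, overtime 18.07 hours

Mon: 7:05 AM–5:56 PM = 10 h 51 min; less 30 min break → 10 h 21 min
Tue: 8:47 AM–8:40 PM = 11 h 53 min; less 30 min break → 11 h 23 min
Wed: 8:05 AM–4:02 PM = 7 h 57 min; less 30 min break → 7 h 27 min
Thu: 9:53 AM–6:18 PM = 8 h 25 min; less 30 min break → 7 h 55 min
Fri: 6:45 AM–5:42 PM = 10 h 57 min; less 30 min break → 10 h 27 min
Sat: 5:23 AM–1:54 PM = 8 h 31 min; less 30 min break → 8 h 1 min
Total worked: 55 h 34 min = 55.57 h.
Threshold 37.5 h → overtime 18 h 4 min, regular 37 h 30 min.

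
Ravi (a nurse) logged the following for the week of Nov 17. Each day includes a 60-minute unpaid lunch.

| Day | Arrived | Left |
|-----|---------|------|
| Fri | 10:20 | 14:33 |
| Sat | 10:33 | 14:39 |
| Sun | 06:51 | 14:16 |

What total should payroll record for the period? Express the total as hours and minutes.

12 h 44 min

Fri: 10:20–14:33 = 4 h 13 min; less 60 min break → 3 h 13 min
Sat: 10:33–14:39 = 4 h 6 min; less 60 min break → 3 h 6 min
Sun: 06:51–14:16 = 7 h 25 min; less 60 min break → 6 h 25 min
Total: 3 h 13 min + 3 h 6 min + 6 h 25 min = 12 h 44 min.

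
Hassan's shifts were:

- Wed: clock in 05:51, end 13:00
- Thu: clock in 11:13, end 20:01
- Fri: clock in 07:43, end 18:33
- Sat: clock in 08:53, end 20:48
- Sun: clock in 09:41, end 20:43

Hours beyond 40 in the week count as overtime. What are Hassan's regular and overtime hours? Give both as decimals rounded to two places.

Regular 40.00 hours, overtime 9.73 hours

Wed: 05:51–13:00 = 7 h 9 min
Thu: 11:13–20:01 = 8 h 48 min
Fri: 07:43–18:33 = 10 h 50 min
Sat: 08:53–20:48 = 11 h 55 min
Sun: 09:41–20:43 = 11 h 2 min
Total worked: 49 h 44 min = 49.73 h.
Threshold 40 h → overtime 9 h 44 min, regular 40 h 0 min.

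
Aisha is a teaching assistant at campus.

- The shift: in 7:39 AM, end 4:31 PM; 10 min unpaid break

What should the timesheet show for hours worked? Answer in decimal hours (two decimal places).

8.70 hours

The shift: 7:39 AM–4:31 PM = 8 h 52 min; less 10 min break → 8 h 42 min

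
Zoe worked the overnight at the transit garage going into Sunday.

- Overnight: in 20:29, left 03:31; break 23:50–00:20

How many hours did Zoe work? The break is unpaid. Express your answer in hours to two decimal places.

Overnight: 20:29 → midnight = 3 h 31 min; midnight → 03:31 = 3 h 31 min; span 7 h 2 min; less 30 min break → 6 h 32 min

6.53 hours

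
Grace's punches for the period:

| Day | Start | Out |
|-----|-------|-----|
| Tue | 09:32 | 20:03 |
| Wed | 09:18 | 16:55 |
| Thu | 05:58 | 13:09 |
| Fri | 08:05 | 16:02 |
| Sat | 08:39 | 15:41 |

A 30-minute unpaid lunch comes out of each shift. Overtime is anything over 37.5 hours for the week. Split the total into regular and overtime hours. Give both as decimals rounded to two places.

Regular 37.50 hours, overtime 0.30 hours

Tue: 09:32–20:03 = 10 h 31 min; less 30 min break → 10 h 1 min
Wed: 09:18–16:55 = 7 h 37 min; less 30 min break → 7 h 7 min
Thu: 05:58–13:09 = 7 h 11 min; less 30 min break → 6 h 41 min
Fri: 08:05–16:02 = 7 h 57 min; less 30 min break → 7 h 27 min
Sat: 08:39–15:41 = 7 h 2 min; less 30 min break → 6 h 32 min
Total worked: 37 h 48 min = 37.80 h.
Threshold 37.5 h → overtime 0 h 18 min, regular 37 h 30 min.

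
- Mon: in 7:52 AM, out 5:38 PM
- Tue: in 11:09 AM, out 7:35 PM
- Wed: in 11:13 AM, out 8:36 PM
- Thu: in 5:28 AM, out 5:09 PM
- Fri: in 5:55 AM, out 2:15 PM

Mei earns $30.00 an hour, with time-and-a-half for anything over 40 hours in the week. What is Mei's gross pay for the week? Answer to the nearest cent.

$1542.00

Mon: 7:52 AM–5:38 PM = 9 h 46 min
Tue: 11:09 AM–7:35 PM = 8 h 26 min
Wed: 11:13 AM–8:36 PM = 9 h 23 min
Thu: 5:28 AM–5:09 PM = 11 h 41 min
Fri: 5:55 AM–2:15 PM = 8 h 20 min
Total worked: 47 h 36 min = 2856 min.
Regular 40 h 0 min = 2400 min at $30.00/h; overtime 7 h 36 min = 456 min at $45.00/h.
Pay = (2400 × $30.00 + 456 × $45.00) ÷ 60 = $1542.00.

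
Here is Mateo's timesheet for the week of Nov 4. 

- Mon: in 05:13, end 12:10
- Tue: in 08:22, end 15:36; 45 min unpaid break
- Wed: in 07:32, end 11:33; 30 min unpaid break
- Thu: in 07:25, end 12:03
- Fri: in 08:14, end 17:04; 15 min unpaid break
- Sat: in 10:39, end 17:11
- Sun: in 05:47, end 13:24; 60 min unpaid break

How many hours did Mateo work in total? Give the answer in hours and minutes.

43 h 19 min

Mon: 05:13–12:10 = 6 h 57 min
Tue: 08:22–15:36 = 7 h 14 min; less 45 min break → 6 h 29 min
Wed: 07:32–11:33 = 4 h 1 min; less 30 min break → 3 h 31 min
Thu: 07:25–12:03 = 4 h 38 min
Fri: 08:14–17:04 = 8 h 50 min; less 15 min break → 8 h 35 min
Sat: 10:39–17:11 = 6 h 32 min
Sun: 05:47–13:24 = 7 h 37 min; less 60 min break → 6 h 37 min
Total: 6 h 57 min + 6 h 29 min + 3 h 31 min + 4 h 38 min + 8 h 35 min + 6 h 32 min + 6 h 37 min = 43 h 19 min.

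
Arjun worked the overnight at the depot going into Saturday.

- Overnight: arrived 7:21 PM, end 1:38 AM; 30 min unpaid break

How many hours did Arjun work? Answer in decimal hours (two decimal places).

5.78 hours

Overnight: 7:21 PM → midnight = 4 h 39 min; midnight → 1:38 AM = 1 h 38 min; span 6 h 17 min; less 30 min break → 5 h 47 min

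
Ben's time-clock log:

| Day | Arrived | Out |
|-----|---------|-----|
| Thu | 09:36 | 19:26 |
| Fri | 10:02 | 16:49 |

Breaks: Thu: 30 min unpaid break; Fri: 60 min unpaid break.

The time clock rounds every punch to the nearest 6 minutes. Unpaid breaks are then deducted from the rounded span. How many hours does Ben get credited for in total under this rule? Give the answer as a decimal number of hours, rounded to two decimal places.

Thu: in 09:36→09:36, out 19:26→19:24; 9 h 48 min − 30 min = 9 h 18 min
Fri: in 10:02→10:00, out 16:49→16:48; 6 h 48 min − 60 min = 5 h 48 min
Total credited: 15 h 6 min.

15.10 hours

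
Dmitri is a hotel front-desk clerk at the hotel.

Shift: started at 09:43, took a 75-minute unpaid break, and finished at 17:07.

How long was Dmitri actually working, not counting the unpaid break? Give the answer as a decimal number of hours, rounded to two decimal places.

6.15 hours

Shift: 09:43–17:07 = 7 h 24 min; less 75 min break → 6 h 9 min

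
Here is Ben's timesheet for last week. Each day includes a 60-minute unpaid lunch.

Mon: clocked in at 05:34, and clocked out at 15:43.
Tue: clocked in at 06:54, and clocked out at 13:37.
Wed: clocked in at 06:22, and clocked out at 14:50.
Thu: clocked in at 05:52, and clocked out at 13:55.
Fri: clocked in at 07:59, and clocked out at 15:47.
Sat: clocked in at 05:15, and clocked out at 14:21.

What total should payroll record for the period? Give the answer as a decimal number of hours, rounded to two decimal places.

Mon: 05:34–15:43 = 10 h 9 min; less 60 min break → 9 h 9 min
Tue: 06:54–13:37 = 6 h 43 min; less 60 min break → 5 h 43 min
Wed: 06:22–14:50 = 8 h 28 min; less 60 min break → 7 h 28 min
Thu: 05:52–13:55 = 8 h 3 min; less 60 min break → 7 h 3 min
Fri: 07:59–15:47 = 7 h 48 min; less 60 min break → 6 h 48 min
Sat: 05:15–14:21 = 9 h 6 min; less 60 min break → 8 h 6 min
Total: 9 h 9 min + 5 h 43 min + 7 h 28 min + 7 h 3 min + 6 h 48 min + 8 h 6 min = 44 h 17 min.

44.28 hours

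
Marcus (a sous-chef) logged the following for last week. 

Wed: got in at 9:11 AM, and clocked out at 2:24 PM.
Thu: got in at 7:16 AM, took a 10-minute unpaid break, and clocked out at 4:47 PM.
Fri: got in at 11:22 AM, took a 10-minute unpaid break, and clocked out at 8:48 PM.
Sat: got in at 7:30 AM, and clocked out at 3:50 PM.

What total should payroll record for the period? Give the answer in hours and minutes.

32 h 10 min

Wed: 9:11 AM–2:24 PM = 5 h 13 min
Thu: 7:16 AM–4:47 PM = 9 h 31 min; less 10 min break → 9 h 21 min
Fri: 11:22 AM–8:48 PM = 9 h 26 min; less 10 min break → 9 h 16 min
Sat: 7:30 AM–3:50 PM = 8 h 20 min
Total: 5 h 13 min + 9 h 21 min + 9 h 16 min + 8 h 20 min = 32 h 10 min.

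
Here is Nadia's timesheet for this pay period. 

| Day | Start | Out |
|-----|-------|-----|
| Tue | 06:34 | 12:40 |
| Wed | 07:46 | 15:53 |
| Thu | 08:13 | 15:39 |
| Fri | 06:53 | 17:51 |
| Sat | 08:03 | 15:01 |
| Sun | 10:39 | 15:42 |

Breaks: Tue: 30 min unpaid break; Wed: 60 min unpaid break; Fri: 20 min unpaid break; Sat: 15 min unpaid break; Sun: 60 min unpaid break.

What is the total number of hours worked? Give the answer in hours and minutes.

Tue: 06:34–12:40 = 6 h 6 min; less 30 min break → 5 h 36 min
Wed: 07:46–15:53 = 8 h 7 min; less 60 min break → 7 h 7 min
Thu: 08:13–15:39 = 7 h 26 min
Fri: 06:53–17:51 = 10 h 58 min; less 20 min break → 10 h 38 min
Sat: 08:03–15:01 = 6 h 58 min; less 15 min break → 6 h 43 min
Sun: 10:39–15:42 = 5 h 3 min; less 60 min break → 4 h 3 min
Total: 5 h 36 min + 7 h 7 min + 7 h 26 min + 10 h 38 min + 6 h 43 min + 4 h 3 min = 41 h 33 min.

41 h 33 min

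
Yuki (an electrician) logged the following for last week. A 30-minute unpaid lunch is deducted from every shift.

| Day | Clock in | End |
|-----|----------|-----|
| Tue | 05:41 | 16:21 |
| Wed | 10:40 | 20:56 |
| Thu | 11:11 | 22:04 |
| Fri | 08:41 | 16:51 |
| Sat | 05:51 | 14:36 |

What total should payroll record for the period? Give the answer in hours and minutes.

46 h 14 min

Tue: 05:41–16:21 = 10 h 40 min; less 30 min break → 10 h 10 min
Wed: 10:40–20:56 = 10 h 16 min; less 30 min break → 9 h 46 min
Thu: 11:11–22:04 = 10 h 53 min; less 30 min break → 10 h 23 min
Fri: 08:41–16:51 = 8 h 10 min; less 30 min break → 7 h 40 min
Sat: 05:51–14:36 = 8 h 45 min; less 30 min break → 8 h 15 min
Total: 10 h 10 min + 9 h 46 min + 10 h 23 min + 7 h 40 min + 8 h 15 min = 46 h 14 min.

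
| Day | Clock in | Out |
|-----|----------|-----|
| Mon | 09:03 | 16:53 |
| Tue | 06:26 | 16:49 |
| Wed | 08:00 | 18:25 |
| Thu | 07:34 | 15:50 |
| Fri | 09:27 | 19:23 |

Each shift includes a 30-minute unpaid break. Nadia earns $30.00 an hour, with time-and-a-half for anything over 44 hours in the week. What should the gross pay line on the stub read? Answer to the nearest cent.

$1335.00

Mon: 09:03–16:53 = 7 h 50 min; less 30 min break → 7 h 20 min
Tue: 06:26–16:49 = 10 h 23 min; less 30 min break → 9 h 53 min
Wed: 08:00–18:25 = 10 h 25 min; less 30 min break → 9 h 55 min
Thu: 07:34–15:50 = 8 h 16 min; less 30 min break → 7 h 46 min
Fri: 09:27–19:23 = 9 h 56 min; less 30 min break → 9 h 26 min
Total worked: 44 h 20 min = 2660 min.
Regular 44 h 0 min = 2640 min at $30.00/h; overtime 0 h 20 min = 20 min at $45.00/h.
Pay = (2640 × $30.00 + 20 × $45.00) ÷ 60 = $1335.00.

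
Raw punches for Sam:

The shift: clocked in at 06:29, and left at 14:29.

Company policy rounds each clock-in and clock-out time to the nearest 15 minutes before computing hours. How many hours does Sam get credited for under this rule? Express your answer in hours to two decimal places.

The shift: in 06:29→06:30, out 14:29→14:30; 8 h 0 min

8.00 hours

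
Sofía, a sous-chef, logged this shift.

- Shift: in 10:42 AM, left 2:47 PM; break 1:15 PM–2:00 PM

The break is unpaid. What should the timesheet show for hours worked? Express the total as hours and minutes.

3 h 20 min

Shift: 10:42 AM–2:47 PM = 4 h 5 min; less 45 min break → 3 h 20 min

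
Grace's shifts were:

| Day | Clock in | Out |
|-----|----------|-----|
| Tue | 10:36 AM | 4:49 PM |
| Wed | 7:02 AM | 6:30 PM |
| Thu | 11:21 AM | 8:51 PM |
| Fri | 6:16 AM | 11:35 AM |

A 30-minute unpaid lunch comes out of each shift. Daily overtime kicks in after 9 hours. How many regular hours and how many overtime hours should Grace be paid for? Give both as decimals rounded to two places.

Regular 28.53 hours, overtime 1.97 hours

Tue: 10:36 AM–4:49 PM = 6 h 13 min; less 30 min break → 5 h 43 min
Wed: 7:02 AM–6:30 PM = 11 h 28 min; less 30 min break → 10 h 58 min
Thu: 11:21 AM–8:51 PM = 9 h 30 min; less 30 min break → 9 h 0 min
Fri: 6:16 AM–11:35 AM = 5 h 19 min; less 30 min break → 4 h 49 min
Tue reg 5 h 43 min / OT 0 h 0 min; Wed reg 9 h 0 min / OT 1 h 58 min; Thu reg 9 h 0 min / OT 0 h 0 min; Fri reg 4 h 49 min / OT 0 h 0 min.
Totals: regular 28 h 32 min, overtime 1 h 58 min.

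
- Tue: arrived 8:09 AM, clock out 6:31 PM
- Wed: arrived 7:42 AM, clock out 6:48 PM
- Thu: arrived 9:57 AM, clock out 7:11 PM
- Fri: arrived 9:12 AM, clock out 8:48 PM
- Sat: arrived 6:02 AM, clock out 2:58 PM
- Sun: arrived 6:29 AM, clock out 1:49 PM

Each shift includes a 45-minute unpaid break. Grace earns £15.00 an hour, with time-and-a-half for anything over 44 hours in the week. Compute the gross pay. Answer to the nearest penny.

£886.50

Tue: 8:09 AM–6:31 PM = 10 h 22 min; less 45 min break → 9 h 37 min
Wed: 7:42 AM–6:48 PM = 11 h 6 min; less 45 min break → 10 h 21 min
Thu: 9:57 AM–7:11 PM = 9 h 14 min; less 45 min break → 8 h 29 min
Fri: 9:12 AM–8:48 PM = 11 h 36 min; less 45 min break → 10 h 51 min
Sat: 6:02 AM–2:58 PM = 8 h 56 min; less 45 min break → 8 h 11 min
Sun: 6:29 AM–1:49 PM = 7 h 20 min; less 45 min break → 6 h 35 min
Total worked: 54 h 4 min = 3244 min.
Regular 44 h 0 min = 2640 min at £15.00/h; overtime 10 h 4 min = 604 min at £22.50/h.
Pay = (2640 × £15.00 + 604 × £22.50) ÷ 60 = £886.50.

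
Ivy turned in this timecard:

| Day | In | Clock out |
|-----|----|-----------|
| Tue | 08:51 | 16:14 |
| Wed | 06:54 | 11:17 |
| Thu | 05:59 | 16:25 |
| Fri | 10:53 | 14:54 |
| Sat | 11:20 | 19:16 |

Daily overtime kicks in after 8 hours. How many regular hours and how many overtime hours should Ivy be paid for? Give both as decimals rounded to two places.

Regular 31.72 hours, overtime 2.43 hours

Tue: 08:51–16:14 = 7 h 23 min
Wed: 06:54–11:17 = 4 h 23 min
Thu: 05:59–16:25 = 10 h 26 min
Fri: 10:53–14:54 = 4 h 1 min
Sat: 11:20–19:16 = 7 h 56 min
Tue reg 7 h 23 min / OT 0 h 0 min; Wed reg 4 h 23 min / OT 0 h 0 min; Thu reg 8 h 0 min / OT 2 h 26 min; Fri reg 4 h 1 min / OT 0 h 0 min; Sat reg 7 h 56 min / OT 0 h 0 min.
Totals: regular 31 h 43 min, overtime 2 h 26 min.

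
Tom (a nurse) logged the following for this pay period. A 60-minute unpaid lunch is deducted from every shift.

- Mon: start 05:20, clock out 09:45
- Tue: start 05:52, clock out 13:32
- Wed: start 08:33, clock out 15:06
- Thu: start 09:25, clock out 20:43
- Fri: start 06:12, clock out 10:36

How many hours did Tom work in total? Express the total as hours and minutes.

29 h 20 min

Mon: 05:20–09:45 = 4 h 25 min; less 60 min break → 3 h 25 min
Tue: 05:52–13:32 = 7 h 40 min; less 60 min break → 6 h 40 min
Wed: 08:33–15:06 = 6 h 33 min; less 60 min break → 5 h 33 min
Thu: 09:25–20:43 = 11 h 18 min; less 60 min break → 10 h 18 min
Fri: 06:12–10:36 = 4 h 24 min; less 60 min break → 3 h 24 min
Total: 3 h 25 min + 6 h 40 min + 5 h 33 min + 10 h 18 min + 3 h 24 min = 29 h 20 min.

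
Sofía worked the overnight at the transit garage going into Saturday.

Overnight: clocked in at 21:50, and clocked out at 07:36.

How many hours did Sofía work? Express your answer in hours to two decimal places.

Overnight: 21:50 → midnight = 2 h 10 min; midnight → 07:36 = 7 h 36 min; span 9 h 46 min

9.77 hours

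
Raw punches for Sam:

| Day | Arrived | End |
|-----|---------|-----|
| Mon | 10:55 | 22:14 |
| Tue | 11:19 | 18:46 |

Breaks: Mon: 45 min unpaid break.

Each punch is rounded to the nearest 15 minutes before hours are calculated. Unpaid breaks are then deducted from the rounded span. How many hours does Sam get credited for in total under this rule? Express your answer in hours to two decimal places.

Mon: in 10:55→11:00, out 22:14→22:15; 11 h 15 min − 45 min = 10 h 30 min
Tue: in 11:19→11:15, out 18:46→18:45; 7 h 30 min
Total credited: 18 h 0 min.

18.00 hours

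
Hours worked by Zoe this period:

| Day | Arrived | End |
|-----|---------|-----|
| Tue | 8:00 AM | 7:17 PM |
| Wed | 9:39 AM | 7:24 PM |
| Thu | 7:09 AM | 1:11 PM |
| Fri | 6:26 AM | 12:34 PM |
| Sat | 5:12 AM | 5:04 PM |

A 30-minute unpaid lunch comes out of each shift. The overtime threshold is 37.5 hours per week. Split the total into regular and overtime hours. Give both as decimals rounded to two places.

Tue: 8:00 AM–7:17 PM = 11 h 17 min; less 30 min break → 10 h 47 min
Wed: 9:39 AM–7:24 PM = 9 h 45 min; less 30 min break → 9 h 15 min
Thu: 7:09 AM–1:11 PM = 6 h 2 min; less 30 min break → 5 h 32 min
Fri: 6:26 AM–12:34 PM = 6 h 8 min; less 30 min break → 5 h 38 min
Sat: 5:12 AM–5:04 PM = 11 h 52 min; less 30 min break → 11 h 22 min
Total worked: 42 h 34 min = 42.57 h.
Threshold 37.5 h → overtime 5 h 4 min, regular 37 h 30 min.

Regular 37.50 hours, overtime 5.07 hours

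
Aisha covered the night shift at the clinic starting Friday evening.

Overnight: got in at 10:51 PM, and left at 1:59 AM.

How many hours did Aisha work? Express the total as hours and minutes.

Overnight: 10:51 PM → midnight = 1 h 9 min; midnight → 1:59 AM = 1 h 59 min; span 3 h 8 min

3 h 8 min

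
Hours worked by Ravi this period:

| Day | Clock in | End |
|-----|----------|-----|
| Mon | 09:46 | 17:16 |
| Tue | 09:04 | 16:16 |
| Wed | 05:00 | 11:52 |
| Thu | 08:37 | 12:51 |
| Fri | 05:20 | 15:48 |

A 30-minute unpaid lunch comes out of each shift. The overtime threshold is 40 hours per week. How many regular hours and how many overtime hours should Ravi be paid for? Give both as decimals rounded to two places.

Mon: 09:46–17:16 = 7 h 30 min; less 30 min break → 7 h 0 min
Tue: 09:04–16:16 = 7 h 12 min; less 30 min break → 6 h 42 min
Wed: 05:00–11:52 = 6 h 52 min; less 30 min break → 6 h 22 min
Thu: 08:37–12:51 = 4 h 14 min; less 30 min break → 3 h 44 min
Fri: 05:20–15:48 = 10 h 28 min; less 30 min break → 9 h 58 min
Total worked: 33 h 46 min = 33.77 h.
Threshold 40 h → overtime 0 h 0 min, regular 33 h 46 min.

Regular 33.77 hours, overtime 0.00 hours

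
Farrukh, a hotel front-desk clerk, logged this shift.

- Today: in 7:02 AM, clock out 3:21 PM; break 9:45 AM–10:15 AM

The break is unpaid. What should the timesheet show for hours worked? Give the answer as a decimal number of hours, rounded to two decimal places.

7.82 hours

Today: 7:02 AM–3:21 PM = 8 h 19 min; less 30 min break → 7 h 49 min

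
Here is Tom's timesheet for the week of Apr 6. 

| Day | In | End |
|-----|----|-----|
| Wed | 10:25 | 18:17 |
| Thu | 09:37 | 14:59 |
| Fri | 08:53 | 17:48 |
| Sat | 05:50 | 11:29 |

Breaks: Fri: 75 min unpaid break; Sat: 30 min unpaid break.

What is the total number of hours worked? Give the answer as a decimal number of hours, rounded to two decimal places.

26.05 hours

Wed: 10:25–18:17 = 7 h 52 min
Thu: 09:37–14:59 = 5 h 22 min
Fri: 08:53–17:48 = 8 h 55 min; less 75 min break → 7 h 40 min
Sat: 05:50–11:29 = 5 h 39 min; less 30 min break → 5 h 9 min
Total: 7 h 52 min + 5 h 22 min + 7 h 40 min + 5 h 9 min = 26 h 3 min.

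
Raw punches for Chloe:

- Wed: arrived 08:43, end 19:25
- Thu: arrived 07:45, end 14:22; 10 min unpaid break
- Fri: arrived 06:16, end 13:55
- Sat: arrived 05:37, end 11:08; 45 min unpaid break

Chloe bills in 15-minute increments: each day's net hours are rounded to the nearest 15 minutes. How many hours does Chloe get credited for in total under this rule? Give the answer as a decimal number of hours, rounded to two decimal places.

Wed: 08:43–19:25 = 10 h 42 min → rounds to 10 h 45 min
Thu: 07:45–14:22 = 6 h 37 min − 10 min = 6 h 27 min → rounds to 6 h 30 min
Fri: 06:16–13:55 = 7 h 39 min → rounds to 7 h 45 min
Sat: 05:37–11:08 = 5 h 31 min − 45 min = 4 h 46 min → rounds to 4 h 45 min
Total credited: 29 h 45 min.

29.75 hours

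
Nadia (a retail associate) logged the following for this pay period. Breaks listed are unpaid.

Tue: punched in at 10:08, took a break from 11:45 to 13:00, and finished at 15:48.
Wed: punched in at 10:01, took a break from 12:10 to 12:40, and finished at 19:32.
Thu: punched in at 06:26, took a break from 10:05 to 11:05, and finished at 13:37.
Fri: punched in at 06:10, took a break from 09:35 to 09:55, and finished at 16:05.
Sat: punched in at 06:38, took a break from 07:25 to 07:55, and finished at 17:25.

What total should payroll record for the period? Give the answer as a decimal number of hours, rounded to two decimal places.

39.48 hours

Tue: 10:08–15:48 = 5 h 40 min; less 75 min break → 4 h 25 min
Wed: 10:01–19:32 = 9 h 31 min; less 30 min break → 9 h 1 min
Thu: 06:26–13:37 = 7 h 11 min; less 60 min break → 6 h 11 min
Fri: 06:10–16:05 = 9 h 55 min; less 20 min break → 9 h 35 min
Sat: 06:38–17:25 = 10 h 47 min; less 30 min break → 10 h 17 min
Total: 4 h 25 min + 9 h 1 min + 6 h 11 min + 9 h 35 min + 10 h 17 min = 39 h 29 min.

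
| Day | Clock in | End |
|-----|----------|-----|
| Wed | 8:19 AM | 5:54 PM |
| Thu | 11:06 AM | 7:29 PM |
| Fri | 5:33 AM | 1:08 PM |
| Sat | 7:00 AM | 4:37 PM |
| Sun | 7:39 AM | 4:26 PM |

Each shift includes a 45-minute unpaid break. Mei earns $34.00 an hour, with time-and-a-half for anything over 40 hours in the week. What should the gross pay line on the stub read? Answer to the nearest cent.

Wed: 8:19 AM–5:54 PM = 9 h 35 min; less 45 min break → 8 h 50 min
Thu: 11:06 AM–7:29 PM = 8 h 23 min; less 45 min break → 7 h 38 min
Fri: 5:33 AM–1:08 PM = 7 h 35 min; less 45 min break → 6 h 50 min
Sat: 7:00 AM–4:37 PM = 9 h 37 min; less 45 min break → 8 h 52 min
Sun: 7:39 AM–4:26 PM = 8 h 47 min; less 45 min break → 8 h 2 min
Total worked: 40 h 12 min = 2412 min.
Regular 40 h 0 min = 2400 min at $34.00/h; overtime 0 h 12 min = 12 min at $51.00/h.
Pay = (2400 × $34.00 + 12 × $51.00) ÷ 60 = $1370.20.

$1370.20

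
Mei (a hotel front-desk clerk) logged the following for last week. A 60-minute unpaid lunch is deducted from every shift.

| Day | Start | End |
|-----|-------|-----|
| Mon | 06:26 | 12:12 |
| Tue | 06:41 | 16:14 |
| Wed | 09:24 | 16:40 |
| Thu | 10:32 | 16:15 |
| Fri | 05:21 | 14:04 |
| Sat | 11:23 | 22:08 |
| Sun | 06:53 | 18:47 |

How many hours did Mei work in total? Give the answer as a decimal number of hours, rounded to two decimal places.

52.67 hours

Mon: 06:26–12:12 = 5 h 46 min; less 60 min break → 4 h 46 min
Tue: 06:41–16:14 = 9 h 33 min; less 60 min break → 8 h 33 min
Wed: 09:24–16:40 = 7 h 16 min; less 60 min break → 6 h 16 min
Thu: 10:32–16:15 = 5 h 43 min; less 60 min break → 4 h 43 min
Fri: 05:21–14:04 = 8 h 43 min; less 60 min break → 7 h 43 min
Sat: 11:23–22:08 = 10 h 45 min; less 60 min break → 9 h 45 min
Sun: 06:53–18:47 = 11 h 54 min; less 60 min break → 10 h 54 min
Total: 4 h 46 min + 8 h 33 min + 6 h 16 min + 4 h 43 min + 7 h 43 min + 9 h 45 min + 10 h 54 min = 52 h 40 min.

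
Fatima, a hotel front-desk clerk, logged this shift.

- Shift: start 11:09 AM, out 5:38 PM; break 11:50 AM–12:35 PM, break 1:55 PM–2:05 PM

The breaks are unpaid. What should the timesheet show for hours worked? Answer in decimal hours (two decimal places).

Shift: 11:09 AM–5:38 PM = 6 h 29 min; less 55 min break → 5 h 34 min

5.57 hours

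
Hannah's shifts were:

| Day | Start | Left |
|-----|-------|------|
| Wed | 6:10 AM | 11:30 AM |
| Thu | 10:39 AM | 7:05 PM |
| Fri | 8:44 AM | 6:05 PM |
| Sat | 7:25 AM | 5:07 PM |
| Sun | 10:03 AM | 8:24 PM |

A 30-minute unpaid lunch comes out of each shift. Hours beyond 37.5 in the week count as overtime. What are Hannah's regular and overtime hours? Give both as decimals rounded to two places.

Wed: 6:10 AM–11:30 AM = 5 h 20 min; less 30 min break → 4 h 50 min
Thu: 10:39 AM–7:05 PM = 8 h 26 min; less 30 min break → 7 h 56 min
Fri: 8:44 AM–6:05 PM = 9 h 21 min; less 30 min break → 8 h 51 min
Sat: 7:25 AM–5:07 PM = 9 h 42 min; less 30 min break → 9 h 12 min
Sun: 10:03 AM–8:24 PM = 10 h 21 min; less 30 min break → 9 h 51 min
Total worked: 40 h 40 min = 40.67 h.
Threshold 37.5 h → overtime 3 h 10 min, regular 37 h 30 min.

Regular 37.50 hours, overtime 3.17 hours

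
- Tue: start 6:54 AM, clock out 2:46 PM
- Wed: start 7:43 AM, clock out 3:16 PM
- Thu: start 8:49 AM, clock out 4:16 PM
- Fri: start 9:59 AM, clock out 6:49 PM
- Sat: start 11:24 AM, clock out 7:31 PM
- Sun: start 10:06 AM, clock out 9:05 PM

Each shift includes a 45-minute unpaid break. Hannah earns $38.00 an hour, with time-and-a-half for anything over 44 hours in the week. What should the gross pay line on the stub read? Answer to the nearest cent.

$1803.10

Tue: 6:54 AM–2:46 PM = 7 h 52 min; less 45 min break → 7 h 7 min
Wed: 7:43 AM–3:16 PM = 7 h 33 min; less 45 min break → 6 h 48 min
Thu: 8:49 AM–4:16 PM = 7 h 27 min; less 45 min break → 6 h 42 min
Fri: 9:59 AM–6:49 PM = 8 h 50 min; less 45 min break → 8 h 5 min
Sat: 11:24 AM–7:31 PM = 8 h 7 min; less 45 min break → 7 h 22 min
Sun: 10:06 AM–9:05 PM = 10 h 59 min; less 45 min break → 10 h 14 min
Total worked: 46 h 18 min = 2778 min.
Regular 44 h 0 min = 2640 min at $38.00/h; overtime 2 h 18 min = 138 min at $57.00/h.
Pay = (2640 × $38.00 + 138 × $57.00) ÷ 60 = $1803.10.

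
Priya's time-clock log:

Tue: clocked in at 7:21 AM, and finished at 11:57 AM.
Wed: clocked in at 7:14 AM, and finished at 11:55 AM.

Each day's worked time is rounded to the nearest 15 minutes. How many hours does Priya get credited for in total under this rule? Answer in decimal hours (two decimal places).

Tue: 7:21 AM–11:57 AM = 4 h 36 min → rounds to 4 h 30 min
Wed: 7:14 AM–11:55 AM = 4 h 41 min → rounds to 4 h 45 min
Total credited: 9 h 15 min.

9.25 hours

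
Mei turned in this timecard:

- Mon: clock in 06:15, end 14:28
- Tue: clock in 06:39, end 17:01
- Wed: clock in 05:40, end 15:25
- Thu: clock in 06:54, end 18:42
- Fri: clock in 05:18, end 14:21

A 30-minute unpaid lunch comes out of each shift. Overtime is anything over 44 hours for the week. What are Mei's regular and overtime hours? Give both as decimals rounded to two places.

Regular 44.00 hours, overtime 2.68 hours

Mon: 06:15–14:28 = 8 h 13 min; less 30 min break → 7 h 43 min
Tue: 06:39–17:01 = 10 h 22 min; less 30 min break → 9 h 52 min
Wed: 05:40–15:25 = 9 h 45 min; less 30 min break → 9 h 15 min
Thu: 06:54–18:42 = 11 h 48 min; less 30 min break → 11 h 18 min
Fri: 05:18–14:21 = 9 h 3 min; less 30 min break → 8 h 33 min
Total worked: 46 h 41 min = 46.68 h.
Threshold 44 h → overtime 2 h 41 min, regular 44 h 0 min.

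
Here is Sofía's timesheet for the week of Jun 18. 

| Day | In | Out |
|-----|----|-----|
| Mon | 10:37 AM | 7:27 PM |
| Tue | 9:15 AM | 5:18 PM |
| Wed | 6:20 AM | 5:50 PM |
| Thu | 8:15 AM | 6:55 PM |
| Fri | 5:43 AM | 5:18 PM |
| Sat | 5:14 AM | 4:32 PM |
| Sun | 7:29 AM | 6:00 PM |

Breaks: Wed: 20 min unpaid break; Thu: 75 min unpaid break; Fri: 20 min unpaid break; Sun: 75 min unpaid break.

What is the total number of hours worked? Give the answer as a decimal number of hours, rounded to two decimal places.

Mon: 10:37 AM–7:27 PM = 8 h 50 min
Tue: 9:15 AM–5:18 PM = 8 h 3 min
Wed: 6:20 AM–5:50 PM = 11 h 30 min; less 20 min break → 11 h 10 min
Thu: 8:15 AM–6:55 PM = 10 h 40 min; less 75 min break → 9 h 25 min
Fri: 5:43 AM–5:18 PM = 11 h 35 min; less 20 min break → 11 h 15 min
Sat: 5:14 AM–4:32 PM = 11 h 18 min
Sun: 7:29 AM–6:00 PM = 10 h 31 min; less 75 min break → 9 h 16 min
Total: 8 h 50 min + 8 h 3 min + 11 h 10 min + 9 h 25 min + 11 h 15 min + 11 h 18 min + 9 h 16 min = 69 h 17 min.

69.28 hours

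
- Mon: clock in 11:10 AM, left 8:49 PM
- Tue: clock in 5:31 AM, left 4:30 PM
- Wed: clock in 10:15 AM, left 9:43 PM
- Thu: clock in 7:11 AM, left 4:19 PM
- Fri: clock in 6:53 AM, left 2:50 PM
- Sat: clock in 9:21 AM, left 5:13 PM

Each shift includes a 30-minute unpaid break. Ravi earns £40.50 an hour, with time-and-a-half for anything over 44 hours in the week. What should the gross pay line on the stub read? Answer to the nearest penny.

Mon: 11:10 AM–8:49 PM = 9 h 39 min; less 30 min break → 9 h 9 min
Tue: 5:31 AM–4:30 PM = 10 h 59 min; less 30 min break → 10 h 29 min
Wed: 10:15 AM–9:43 PM = 11 h 28 min; less 30 min break → 10 h 58 min
Thu: 7:11 AM–4:19 PM = 9 h 8 min; less 30 min break → 8 h 38 min
Fri: 6:53 AM–2:50 PM = 7 h 57 min; less 30 min break → 7 h 27 min
Sat: 9:21 AM–5:13 PM = 7 h 52 min; less 30 min break → 7 h 22 min
Total worked: 54 h 3 min = 3243 min.
Regular 44 h 0 min = 2640 min at £40.50/h; overtime 10 h 3 min = 603 min at £60.75/h.
Pay = (2640 × £40.50 + 603 × £60.75) ÷ 60 = £2392.54.

£2392.54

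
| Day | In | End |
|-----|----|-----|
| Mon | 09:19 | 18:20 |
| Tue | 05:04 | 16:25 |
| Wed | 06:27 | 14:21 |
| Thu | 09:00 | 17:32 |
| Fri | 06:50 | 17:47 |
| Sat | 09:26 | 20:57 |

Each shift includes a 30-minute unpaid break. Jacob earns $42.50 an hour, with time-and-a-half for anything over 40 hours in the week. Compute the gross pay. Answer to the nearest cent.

$2737.00

Mon: 09:19–18:20 = 9 h 1 min; less 30 min break → 8 h 31 min
Tue: 05:04–16:25 = 11 h 21 min; less 30 min break → 10 h 51 min
Wed: 06:27–14:21 = 7 h 54 min; less 30 min break → 7 h 24 min
Thu: 09:00–17:32 = 8 h 32 min; less 30 min break → 8 h 2 min
Fri: 06:50–17:47 = 10 h 57 min; less 30 min break → 10 h 27 min
Sat: 09:26–20:57 = 11 h 31 min; less 30 min break → 11 h 1 min
Total worked: 56 h 16 min = 3376 min.
Regular 40 h 0 min = 2400 min at $42.50/h; overtime 16 h 16 min = 976 min at $63.75/h.
Pay = (2400 × $42.50 + 976 × $63.75) ÷ 60 = $2737.00.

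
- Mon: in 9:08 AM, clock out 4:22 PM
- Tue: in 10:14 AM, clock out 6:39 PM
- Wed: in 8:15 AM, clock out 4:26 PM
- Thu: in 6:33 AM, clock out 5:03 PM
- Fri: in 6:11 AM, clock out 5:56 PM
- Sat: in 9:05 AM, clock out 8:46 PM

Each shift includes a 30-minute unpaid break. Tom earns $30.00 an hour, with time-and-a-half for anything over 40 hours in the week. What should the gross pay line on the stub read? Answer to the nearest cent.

Mon: 9:08 AM–4:22 PM = 7 h 14 min; less 30 min break → 6 h 44 min
Tue: 10:14 AM–6:39 PM = 8 h 25 min; less 30 min break → 7 h 55 min
Wed: 8:15 AM–4:26 PM = 8 h 11 min; less 30 min break → 7 h 41 min
Thu: 6:33 AM–5:03 PM = 10 h 30 min; less 30 min break → 10 h 0 min
Fri: 6:11 AM–5:56 PM = 11 h 45 min; less 30 min break → 11 h 15 min
Sat: 9:05 AM–8:46 PM = 11 h 41 min; less 30 min break → 11 h 11 min
Total worked: 54 h 46 min = 3286 min.
Regular 40 h 0 min = 2400 min at $30.00/h; overtime 14 h 46 min = 886 min at $45.00/h.
Pay = (2400 × $30.00 + 886 × $45.00) ÷ 60 = $1864.50.

$1864.50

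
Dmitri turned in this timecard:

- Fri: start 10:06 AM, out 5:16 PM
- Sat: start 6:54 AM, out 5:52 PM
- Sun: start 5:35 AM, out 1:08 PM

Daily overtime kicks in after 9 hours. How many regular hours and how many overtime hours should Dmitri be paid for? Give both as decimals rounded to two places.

Fri: 10:06 AM–5:16 PM = 7 h 10 min
Sat: 6:54 AM–5:52 PM = 10 h 58 min
Sun: 5:35 AM–1:08 PM = 7 h 33 min
Fri reg 7 h 10 min / OT 0 h 0 min; Sat reg 9 h 0 min / OT 1 h 58 min; Sun reg 7 h 33 min / OT 0 h 0 min.
Totals: regular 23 h 43 min, overtime 1 h 58 min.

Regular 23.72 hours, overtime 1.97 hours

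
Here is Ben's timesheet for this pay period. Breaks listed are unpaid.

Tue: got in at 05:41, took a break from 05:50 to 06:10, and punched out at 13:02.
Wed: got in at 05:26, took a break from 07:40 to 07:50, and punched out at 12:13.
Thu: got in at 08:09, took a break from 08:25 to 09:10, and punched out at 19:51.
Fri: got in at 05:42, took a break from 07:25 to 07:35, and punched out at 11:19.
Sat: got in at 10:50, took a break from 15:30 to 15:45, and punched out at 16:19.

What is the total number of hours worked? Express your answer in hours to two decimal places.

35.27 hours

Tue: 05:41–13:02 = 7 h 21 min; less 20 min break → 7 h 1 min
Wed: 05:26–12:13 = 6 h 47 min; less 10 min break → 6 h 37 min
Thu: 08:09–19:51 = 11 h 42 min; less 45 min break → 10 h 57 min
Fri: 05:42–11:19 = 5 h 37 min; less 10 min break → 5 h 27 min
Sat: 10:50–16:19 = 5 h 29 min; less 15 min break → 5 h 14 min
Total: 7 h 1 min + 6 h 37 min + 10 h 57 min + 5 h 27 min + 5 h 14 min = 35 h 16 min.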